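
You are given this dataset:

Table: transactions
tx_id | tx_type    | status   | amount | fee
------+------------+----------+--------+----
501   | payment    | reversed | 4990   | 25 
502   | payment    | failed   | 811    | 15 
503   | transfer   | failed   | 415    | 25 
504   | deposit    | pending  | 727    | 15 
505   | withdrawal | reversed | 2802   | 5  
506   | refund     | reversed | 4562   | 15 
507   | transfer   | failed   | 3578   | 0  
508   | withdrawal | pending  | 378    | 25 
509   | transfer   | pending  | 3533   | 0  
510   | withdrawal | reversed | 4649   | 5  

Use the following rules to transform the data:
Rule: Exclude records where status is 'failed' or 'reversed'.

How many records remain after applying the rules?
3

Step 1: Count records to exclude
  - 3 (failed) + 4 (reversed) = 7 records
Step 2: Total records: 10
Step 3: Remaining = 10 - 7 = 3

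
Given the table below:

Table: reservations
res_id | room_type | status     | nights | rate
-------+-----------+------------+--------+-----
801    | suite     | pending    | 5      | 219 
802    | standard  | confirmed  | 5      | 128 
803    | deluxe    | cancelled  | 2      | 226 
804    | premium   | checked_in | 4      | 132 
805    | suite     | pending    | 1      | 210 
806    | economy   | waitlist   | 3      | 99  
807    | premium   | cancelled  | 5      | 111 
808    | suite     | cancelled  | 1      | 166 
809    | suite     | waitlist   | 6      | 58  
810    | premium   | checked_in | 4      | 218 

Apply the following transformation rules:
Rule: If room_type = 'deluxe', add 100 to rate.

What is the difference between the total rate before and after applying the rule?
100

Step 1: Original sum of rate = 1567
Step 2: 1 records have room_type = 'deluxe'
Step 3: Each affected record changes by 100
Step 4: Total change = 1 × 100 = 100
Step 5: New sum = 1567 + 100 = 1667
Step 6: Difference = |1667 - 1567| = 100
        (Sum increased by 100)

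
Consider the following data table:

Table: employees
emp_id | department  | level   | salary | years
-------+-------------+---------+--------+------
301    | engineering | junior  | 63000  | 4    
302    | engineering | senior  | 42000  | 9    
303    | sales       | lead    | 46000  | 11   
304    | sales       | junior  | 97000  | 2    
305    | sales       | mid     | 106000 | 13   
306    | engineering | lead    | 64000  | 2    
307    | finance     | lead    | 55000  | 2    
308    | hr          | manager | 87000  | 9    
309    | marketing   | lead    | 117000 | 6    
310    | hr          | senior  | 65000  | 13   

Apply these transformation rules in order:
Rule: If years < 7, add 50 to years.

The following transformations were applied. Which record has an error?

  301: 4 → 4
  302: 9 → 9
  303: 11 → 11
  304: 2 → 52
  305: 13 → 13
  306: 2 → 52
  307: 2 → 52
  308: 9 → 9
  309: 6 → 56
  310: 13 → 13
Record 301 has an error. The correct transformed value should be 54, not 4.

Step 1: Check each record against the rule
Step 2: Record 301 has years = 4
Step 3: Since 4 < 7, the bonus should have been applied
Step 4: Correct value = 54, but claimed value = 4
Conclusion: Record 301 has the error.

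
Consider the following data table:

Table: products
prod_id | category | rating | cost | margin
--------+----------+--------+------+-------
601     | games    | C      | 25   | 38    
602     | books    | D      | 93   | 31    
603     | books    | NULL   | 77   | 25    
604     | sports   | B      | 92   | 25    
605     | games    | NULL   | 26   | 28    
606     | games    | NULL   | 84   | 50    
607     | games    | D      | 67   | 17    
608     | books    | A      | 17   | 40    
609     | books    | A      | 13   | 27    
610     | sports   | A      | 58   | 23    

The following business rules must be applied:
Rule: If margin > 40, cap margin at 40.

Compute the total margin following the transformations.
294

Step 1: 1 records have margin > 40
Step 2: These records originally summed to 50
Step 3: After capping: 1 × 40 = 40
Step 4: Unaffected records sum: 254
Step 5: Final sum = 40 + 254 = 294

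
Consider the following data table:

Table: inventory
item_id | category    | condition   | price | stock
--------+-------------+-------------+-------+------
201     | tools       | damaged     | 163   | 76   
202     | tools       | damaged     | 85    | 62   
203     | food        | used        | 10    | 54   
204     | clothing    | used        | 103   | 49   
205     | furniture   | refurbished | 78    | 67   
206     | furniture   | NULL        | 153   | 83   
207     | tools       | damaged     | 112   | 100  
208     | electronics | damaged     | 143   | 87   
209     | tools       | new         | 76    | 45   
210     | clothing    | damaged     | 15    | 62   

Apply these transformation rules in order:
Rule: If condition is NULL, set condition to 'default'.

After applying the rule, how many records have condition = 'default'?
1

Step 1: Count records where condition IS NULL
Step 2: Found 1 records with NULL condition
Step 3: These records will have condition set to 'default'
Step 4: Records already having condition = 'default': 0
Step 5: Answer: 1 + 0 = 1 records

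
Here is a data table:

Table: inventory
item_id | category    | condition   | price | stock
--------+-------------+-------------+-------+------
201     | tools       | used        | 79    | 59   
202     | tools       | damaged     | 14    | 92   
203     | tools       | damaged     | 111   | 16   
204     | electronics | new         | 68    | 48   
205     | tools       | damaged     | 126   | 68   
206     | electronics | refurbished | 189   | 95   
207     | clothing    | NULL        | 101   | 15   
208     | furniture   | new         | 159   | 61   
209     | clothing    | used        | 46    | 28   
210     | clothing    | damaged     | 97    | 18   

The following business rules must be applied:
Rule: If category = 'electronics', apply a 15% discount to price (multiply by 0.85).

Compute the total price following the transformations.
951.45

Step 1: Records with category = 'electronics' have total price = 257
Step 2: Apply multiplier: 257 × 0.85 = 218.45
Step 3: Other records total: 733
Step 4: Final sum = 218.45 + 733 = 951.45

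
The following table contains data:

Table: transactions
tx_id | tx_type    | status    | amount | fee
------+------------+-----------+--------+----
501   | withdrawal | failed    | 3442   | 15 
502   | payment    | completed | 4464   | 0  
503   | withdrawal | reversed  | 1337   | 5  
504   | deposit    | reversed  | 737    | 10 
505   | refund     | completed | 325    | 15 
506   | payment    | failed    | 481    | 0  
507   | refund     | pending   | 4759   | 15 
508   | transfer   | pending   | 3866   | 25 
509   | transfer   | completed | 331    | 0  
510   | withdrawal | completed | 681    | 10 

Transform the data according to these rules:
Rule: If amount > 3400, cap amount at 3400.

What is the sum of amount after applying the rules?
17492

Step 1: 4 records have amount > 3400
Step 2: These records originally summed to 16531
Step 3: After capping: 4 × 3400 = 13600
Step 4: Unaffected records sum: 3892
Step 5: Final sum = 13600 + 3892 = 17492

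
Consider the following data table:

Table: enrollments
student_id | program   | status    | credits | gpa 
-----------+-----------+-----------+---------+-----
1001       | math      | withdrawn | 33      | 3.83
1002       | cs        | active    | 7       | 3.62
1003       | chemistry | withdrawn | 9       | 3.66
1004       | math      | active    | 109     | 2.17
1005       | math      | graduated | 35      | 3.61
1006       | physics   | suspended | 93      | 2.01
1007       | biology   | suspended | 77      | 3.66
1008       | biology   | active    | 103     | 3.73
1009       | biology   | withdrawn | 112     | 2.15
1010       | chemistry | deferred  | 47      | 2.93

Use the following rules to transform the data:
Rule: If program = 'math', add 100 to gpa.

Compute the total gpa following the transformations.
331.37

Step 1: Count records where program = 'math': 3
Step 2: Total bonus added: 3 × 100 = 300
Step 3: Original sum of gpa: 31.37
Step 4: Final sum = 31.37 + 300 = 331.37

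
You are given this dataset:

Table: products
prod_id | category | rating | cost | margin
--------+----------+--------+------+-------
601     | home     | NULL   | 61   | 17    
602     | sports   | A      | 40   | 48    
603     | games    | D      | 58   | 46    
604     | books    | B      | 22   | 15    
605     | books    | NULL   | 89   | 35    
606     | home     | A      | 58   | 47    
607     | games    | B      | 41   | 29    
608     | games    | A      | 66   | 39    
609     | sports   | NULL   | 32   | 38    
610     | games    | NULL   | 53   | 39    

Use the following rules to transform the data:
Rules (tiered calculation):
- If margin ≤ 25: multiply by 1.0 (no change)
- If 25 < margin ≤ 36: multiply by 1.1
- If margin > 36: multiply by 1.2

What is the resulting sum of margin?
410.8

Step 1: Tier 1 (margin ≤ 25): 2 records, sum = 32 × 1.0 = 32.0
Step 2: Tier 2 (25 < margin ≤ 36): 2 records, sum = 64 × 1.1 = 70.4
Step 3: Tier 3 (margin > 36): 6 records, sum = 257 × 1.2 = 308.4
Step 4: Final sum = 32.0 + 70.4 + 308.4 = 410.8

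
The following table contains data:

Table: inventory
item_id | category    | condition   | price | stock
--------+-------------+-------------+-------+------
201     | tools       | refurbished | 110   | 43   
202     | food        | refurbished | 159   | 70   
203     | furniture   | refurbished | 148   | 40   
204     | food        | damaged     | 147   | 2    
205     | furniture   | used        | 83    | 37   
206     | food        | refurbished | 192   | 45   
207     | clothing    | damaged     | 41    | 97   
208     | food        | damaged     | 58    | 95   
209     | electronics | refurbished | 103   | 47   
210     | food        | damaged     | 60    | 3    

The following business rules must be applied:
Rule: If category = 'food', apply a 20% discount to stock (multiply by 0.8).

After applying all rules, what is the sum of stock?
436.0

Step 1: Records with category = 'food' have total stock = 215
Step 2: Apply multiplier: 215 × 0.8 = 172.0
Step 3: Other records total: 264
Step 4: Final sum = 172.0 + 264 = 436.0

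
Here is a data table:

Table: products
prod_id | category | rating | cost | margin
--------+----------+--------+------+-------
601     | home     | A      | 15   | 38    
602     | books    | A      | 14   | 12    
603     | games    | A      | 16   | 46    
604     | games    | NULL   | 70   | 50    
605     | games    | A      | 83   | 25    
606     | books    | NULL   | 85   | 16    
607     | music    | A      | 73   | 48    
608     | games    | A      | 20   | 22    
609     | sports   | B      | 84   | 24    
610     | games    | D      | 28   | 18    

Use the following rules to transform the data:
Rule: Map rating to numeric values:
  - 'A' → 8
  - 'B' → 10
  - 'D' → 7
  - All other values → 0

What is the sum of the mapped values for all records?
65

Step 1: Apply mapping to each record
Step 2: Count by status:
  'A': 6 records × 8 = 48
  'B': 1 records × 10 = 10
  'D': 1 records × 7 = 7
Step 3: Sum all mapped values = 65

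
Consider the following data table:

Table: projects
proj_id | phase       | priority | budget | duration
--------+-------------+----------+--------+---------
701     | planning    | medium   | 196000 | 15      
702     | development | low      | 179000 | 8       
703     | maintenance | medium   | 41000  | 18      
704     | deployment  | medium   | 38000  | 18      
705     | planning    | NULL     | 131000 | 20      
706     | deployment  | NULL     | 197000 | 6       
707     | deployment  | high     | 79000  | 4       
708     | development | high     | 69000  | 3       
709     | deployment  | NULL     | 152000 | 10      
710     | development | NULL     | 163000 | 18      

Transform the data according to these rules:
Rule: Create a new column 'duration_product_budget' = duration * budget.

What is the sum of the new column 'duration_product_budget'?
14573000

Step 1: For each record, compute duration * budget
Example calculations:
  15 * 196000 = 2940000
  8 * 179000 = 1432000
  18 * 41000 = 738000
  ...
Step 2: Sum all derived values
Step 3: Total = 14573000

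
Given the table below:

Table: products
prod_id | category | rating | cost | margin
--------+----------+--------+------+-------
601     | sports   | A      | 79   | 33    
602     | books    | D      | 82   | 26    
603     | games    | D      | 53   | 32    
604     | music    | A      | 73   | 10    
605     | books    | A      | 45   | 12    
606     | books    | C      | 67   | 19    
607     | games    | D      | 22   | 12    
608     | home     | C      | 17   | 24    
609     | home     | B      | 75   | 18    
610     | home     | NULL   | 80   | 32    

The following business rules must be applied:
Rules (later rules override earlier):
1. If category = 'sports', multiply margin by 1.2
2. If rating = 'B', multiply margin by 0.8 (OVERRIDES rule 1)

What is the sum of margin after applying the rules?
221.0

Step 1: Rule 2 takes priority for records with rating = 'B'
  - 1 records: 18 × 0.8 = 14.4
Step 2: Rule 1 applies to remaining records with category = 'sports'
  - 1 records: 33 × 1.2 = 39.6
Step 3: Other records unchanged: 167
Step 4: Final sum = 14.4 + 39.6 + 167 = 221.0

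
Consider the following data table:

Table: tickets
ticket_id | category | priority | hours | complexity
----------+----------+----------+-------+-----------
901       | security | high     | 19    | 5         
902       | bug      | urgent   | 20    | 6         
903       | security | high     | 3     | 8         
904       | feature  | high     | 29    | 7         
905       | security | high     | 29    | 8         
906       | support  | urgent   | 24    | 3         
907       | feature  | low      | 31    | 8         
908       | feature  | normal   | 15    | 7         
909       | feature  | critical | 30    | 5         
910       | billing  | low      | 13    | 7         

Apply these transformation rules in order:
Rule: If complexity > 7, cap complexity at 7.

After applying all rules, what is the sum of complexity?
61

Step 1: 3 records have complexity > 7
Step 2: These records originally summed to 24
Step 3: After capping: 3 × 7 = 21
Step 4: Unaffected records sum: 40
Step 5: Final sum = 21 + 40 = 61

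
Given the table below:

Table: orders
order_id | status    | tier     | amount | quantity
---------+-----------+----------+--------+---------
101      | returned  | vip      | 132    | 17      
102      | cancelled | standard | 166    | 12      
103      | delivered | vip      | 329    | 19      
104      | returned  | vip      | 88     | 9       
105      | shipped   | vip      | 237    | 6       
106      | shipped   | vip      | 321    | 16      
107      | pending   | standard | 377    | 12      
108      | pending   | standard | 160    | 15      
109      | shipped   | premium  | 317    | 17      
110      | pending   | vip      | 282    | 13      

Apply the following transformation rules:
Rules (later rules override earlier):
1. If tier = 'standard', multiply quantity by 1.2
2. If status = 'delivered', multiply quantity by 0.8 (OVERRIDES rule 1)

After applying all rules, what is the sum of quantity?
140.0

Step 1: Rule 2 takes priority for records with status = 'delivered'
  - 1 records: 19 × 0.8 = 15.2
Step 2: Rule 1 applies to remaining records with tier = 'standard'
  - 3 records: 39 × 1.2 = 46.8
Step 3: Other records unchanged: 78
Step 4: Final sum = 15.2 + 46.8 + 78 = 140.0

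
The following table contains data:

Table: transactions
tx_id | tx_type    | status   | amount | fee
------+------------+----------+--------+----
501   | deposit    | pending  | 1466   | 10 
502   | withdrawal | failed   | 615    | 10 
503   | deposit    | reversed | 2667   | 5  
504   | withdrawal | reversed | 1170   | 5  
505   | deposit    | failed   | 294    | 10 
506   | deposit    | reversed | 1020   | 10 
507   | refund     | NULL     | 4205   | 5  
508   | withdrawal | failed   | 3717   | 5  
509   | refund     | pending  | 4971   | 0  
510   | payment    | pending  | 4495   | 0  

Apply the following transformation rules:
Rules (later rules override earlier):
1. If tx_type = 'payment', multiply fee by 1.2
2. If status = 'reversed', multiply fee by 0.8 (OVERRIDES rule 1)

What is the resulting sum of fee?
56.0

Step 1: Rule 2 takes priority for records with status = 'reversed'
  - 3 records: 20 × 0.8 = 16.0
Step 2: Rule 1 applies to remaining records with tx_type = 'payment'
  - 1 records: 0 × 1.2 = 0.0
Step 3: Other records unchanged: 40
Step 4: Final sum = 16.0 + 0.0 + 40 = 56.0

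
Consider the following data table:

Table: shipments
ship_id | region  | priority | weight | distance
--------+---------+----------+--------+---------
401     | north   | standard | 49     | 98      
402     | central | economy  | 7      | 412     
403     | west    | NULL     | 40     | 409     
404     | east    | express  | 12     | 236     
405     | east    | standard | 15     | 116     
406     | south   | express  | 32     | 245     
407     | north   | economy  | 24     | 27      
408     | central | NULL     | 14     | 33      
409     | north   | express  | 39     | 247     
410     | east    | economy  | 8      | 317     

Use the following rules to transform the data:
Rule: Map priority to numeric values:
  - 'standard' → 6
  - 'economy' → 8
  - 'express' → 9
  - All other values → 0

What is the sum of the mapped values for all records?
63

Step 1: Apply mapping to each record
Step 2: Count by status:
  'standard': 2 records × 6 = 12
  'economy': 3 records × 8 = 24
  'express': 3 records × 9 = 27
Step 3: Sum all mapped values = 63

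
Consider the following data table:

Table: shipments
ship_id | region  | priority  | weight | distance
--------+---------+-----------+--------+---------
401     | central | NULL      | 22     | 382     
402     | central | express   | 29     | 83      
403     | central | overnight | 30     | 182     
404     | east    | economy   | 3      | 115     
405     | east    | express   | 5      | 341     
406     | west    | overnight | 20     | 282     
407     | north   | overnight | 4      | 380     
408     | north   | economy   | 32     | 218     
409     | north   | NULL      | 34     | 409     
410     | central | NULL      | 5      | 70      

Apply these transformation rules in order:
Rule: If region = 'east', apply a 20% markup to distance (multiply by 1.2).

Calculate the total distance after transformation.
2553.2

Step 1: Records with region = 'east' have total distance = 456
Step 2: Apply multiplier: 456 × 1.2 = 547.2
Step 3: Other records total: 2006
Step 4: Final sum = 547.2 + 2006 = 2553.2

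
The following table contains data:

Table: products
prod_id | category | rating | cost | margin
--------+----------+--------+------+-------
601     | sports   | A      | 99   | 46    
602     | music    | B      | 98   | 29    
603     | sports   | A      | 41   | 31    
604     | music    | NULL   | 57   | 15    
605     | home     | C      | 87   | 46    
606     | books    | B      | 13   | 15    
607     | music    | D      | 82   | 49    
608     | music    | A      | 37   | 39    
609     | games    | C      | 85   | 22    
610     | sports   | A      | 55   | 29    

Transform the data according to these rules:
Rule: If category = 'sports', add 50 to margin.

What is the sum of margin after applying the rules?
471

Step 1: Count records where category = 'sports': 3
Step 2: Total bonus added: 3 × 50 = 150
Step 3: Original sum of margin: 321
Step 4: Final sum = 321 + 150 = 471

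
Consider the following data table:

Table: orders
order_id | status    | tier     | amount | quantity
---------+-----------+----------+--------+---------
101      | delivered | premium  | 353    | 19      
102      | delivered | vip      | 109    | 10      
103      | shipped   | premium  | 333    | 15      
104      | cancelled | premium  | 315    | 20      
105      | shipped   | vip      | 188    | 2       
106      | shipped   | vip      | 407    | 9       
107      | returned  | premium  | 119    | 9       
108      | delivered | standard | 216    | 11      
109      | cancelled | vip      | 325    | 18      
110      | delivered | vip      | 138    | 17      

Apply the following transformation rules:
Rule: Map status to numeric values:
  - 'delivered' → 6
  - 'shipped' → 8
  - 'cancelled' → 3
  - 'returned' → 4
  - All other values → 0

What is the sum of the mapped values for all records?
58

Step 1: Apply mapping to each record
Step 2: Count by status:
  'delivered': 4 records × 6 = 24
  'shipped': 3 records × 8 = 24
  'cancelled': 2 records × 3 = 6
  'returned': 1 records × 4 = 4
Step 3: Sum all mapped values = 58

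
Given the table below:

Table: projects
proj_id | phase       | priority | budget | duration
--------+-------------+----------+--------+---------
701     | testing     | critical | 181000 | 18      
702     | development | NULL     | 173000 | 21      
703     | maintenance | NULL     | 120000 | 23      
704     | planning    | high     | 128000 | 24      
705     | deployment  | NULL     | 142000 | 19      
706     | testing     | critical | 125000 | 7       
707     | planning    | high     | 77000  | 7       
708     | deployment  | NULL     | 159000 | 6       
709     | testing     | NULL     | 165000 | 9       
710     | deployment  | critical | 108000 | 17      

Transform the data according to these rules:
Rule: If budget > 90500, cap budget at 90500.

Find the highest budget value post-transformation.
90500

Step 1: Original maximum budget = 181000
Step 2: Apply cap at 90500
Step 3: 9 records had budget > 90500 and were capped
Step 4: Maximum after transformation = 90500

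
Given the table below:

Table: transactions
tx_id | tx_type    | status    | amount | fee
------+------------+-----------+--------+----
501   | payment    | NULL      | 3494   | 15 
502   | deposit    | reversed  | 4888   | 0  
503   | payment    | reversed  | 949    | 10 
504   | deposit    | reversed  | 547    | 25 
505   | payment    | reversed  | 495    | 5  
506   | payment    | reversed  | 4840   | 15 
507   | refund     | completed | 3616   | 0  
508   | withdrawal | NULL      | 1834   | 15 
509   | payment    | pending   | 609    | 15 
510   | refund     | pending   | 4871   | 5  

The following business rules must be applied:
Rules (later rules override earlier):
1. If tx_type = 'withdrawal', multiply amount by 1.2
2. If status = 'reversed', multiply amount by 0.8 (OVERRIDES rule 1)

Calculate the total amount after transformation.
24166.0

Step 1: Rule 2 takes priority for records with status = 'reversed'
  - 5 records: 11719 × 0.8 = 9375.2
Step 2: Rule 1 applies to remaining records with tx_type = 'withdrawal'
  - 1 records: 1834 × 1.2 = 2200.8
Step 3: Other records unchanged: 12590
Step 4: Final sum = 9375.2 + 2200.8 + 12590 = 24166.0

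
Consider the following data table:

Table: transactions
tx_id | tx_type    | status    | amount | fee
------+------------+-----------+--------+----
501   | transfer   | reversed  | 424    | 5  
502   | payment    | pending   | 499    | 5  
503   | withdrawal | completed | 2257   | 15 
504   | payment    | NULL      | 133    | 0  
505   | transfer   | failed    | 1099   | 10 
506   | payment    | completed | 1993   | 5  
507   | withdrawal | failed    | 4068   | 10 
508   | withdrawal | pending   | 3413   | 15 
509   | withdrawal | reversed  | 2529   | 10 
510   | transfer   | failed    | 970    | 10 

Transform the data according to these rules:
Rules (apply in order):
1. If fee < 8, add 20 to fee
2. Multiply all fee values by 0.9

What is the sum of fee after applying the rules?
148.5

Step 1: Apply Rule 1 - Add 20 to records with fee < 8
  - 4 records affected: 15 + (4 × 20) = 95
  - Unaffected records: 70
  - Sum after Rule 1: 165
Step 2: Apply Rule 2 - Multiply all by 0.9
  - 165 × 0.9 = 148.5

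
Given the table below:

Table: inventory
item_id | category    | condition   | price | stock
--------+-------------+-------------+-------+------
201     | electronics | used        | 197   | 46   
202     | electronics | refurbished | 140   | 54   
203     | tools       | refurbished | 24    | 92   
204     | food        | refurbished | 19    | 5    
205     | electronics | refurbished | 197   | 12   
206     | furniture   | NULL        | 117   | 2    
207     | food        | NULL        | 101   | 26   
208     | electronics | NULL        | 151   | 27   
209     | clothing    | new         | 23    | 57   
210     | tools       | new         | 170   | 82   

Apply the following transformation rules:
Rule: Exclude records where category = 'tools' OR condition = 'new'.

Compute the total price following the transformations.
922

Step 1: Find records where category = 'tools' OR condition = 'new'
Step 2: 3 records match, summing to 217
Step 3: Original sum: 1139
Step 4: Remaining sum = 1139 - 217 = 922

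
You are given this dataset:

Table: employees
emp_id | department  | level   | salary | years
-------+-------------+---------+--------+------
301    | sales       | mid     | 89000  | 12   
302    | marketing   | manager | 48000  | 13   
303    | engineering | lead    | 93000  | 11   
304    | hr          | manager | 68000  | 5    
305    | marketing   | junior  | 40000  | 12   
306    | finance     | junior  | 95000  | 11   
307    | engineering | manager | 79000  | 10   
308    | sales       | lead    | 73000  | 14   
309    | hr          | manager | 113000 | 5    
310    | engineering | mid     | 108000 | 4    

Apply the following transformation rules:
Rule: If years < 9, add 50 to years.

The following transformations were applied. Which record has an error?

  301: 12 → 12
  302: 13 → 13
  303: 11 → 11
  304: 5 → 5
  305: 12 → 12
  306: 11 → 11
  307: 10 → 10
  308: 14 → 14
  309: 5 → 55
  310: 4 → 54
Record 304 has an error. The correct transformed value should be 55, not 5.

Step 1: Check each record against the rule
Step 2: Record 304 has years = 5
Step 3: Since 5 < 9, the bonus should have been applied
Step 4: Correct value = 55, but claimed value = 5
Conclusion: Record 304 has the error.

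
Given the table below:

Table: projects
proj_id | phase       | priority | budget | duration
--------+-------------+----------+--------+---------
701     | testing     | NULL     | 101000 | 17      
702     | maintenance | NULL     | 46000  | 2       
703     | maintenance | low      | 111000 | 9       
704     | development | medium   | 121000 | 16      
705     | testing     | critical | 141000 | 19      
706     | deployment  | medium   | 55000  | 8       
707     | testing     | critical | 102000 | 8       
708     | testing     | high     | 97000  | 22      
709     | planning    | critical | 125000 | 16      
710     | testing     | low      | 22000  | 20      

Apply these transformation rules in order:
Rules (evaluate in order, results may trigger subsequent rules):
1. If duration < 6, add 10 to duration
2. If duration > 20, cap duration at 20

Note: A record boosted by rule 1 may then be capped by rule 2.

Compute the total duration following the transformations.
145

Step 1: Apply rule 1 to records with duration < 6
  - 1 records get bonus of 10
  - Of these, 0 records then exceed 20 and get capped
Step 2: Apply rule 2 to records with duration > 20
  - 1 records (original) are capped
Step 3: Calculate final sum = 145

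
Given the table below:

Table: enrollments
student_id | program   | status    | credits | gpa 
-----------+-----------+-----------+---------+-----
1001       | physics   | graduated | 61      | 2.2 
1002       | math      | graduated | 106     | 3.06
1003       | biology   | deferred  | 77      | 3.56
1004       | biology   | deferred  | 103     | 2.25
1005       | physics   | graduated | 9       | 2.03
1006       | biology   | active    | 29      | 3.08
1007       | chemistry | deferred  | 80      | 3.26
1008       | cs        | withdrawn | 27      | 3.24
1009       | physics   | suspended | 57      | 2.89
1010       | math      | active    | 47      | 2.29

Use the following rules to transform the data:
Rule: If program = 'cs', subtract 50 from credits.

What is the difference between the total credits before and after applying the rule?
50

Step 1: Original sum of credits = 596
Step 2: 1 records have program = 'cs'
Step 3: Each affected record changes by -50
Step 4: Total change = 1 × -50 = -50
Step 5: New sum = 596 + -50 = 546
Step 6: Difference = |546 - 596| = 50
        (Sum decreased by 50)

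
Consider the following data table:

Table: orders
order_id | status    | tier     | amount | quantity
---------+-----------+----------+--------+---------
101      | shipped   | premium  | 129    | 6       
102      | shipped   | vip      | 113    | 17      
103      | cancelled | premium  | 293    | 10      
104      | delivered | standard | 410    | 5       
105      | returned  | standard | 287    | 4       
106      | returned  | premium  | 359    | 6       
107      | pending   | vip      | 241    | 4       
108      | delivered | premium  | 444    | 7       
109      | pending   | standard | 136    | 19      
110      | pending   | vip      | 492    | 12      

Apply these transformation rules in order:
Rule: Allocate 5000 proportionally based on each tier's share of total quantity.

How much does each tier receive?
premium: 1611.11, standard: 1555.56, vip: 1833.33

Step 1: Calculate total quantity = 90
Step 2: Calculate each tier's proportion:
  premium: 29/90 = 32.22% → 1611.11
  standard: 28/90 = 31.11% → 1555.56
  vip: 33/90 = 36.67% → 1833.33
Step 3: Verify: sum of allocations ≈ 5000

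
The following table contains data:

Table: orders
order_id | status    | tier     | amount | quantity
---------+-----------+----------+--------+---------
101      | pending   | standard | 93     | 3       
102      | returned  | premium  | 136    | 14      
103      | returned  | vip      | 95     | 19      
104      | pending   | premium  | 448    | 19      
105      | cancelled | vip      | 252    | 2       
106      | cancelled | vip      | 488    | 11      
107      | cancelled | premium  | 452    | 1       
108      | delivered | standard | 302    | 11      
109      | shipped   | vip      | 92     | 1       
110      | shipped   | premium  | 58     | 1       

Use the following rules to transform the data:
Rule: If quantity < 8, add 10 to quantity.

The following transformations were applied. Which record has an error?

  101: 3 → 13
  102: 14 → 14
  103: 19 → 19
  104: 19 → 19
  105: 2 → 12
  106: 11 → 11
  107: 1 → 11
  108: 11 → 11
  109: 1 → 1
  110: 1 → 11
Record 109 has an error. The correct transformed value should be 11, not 1.

Step 1: Check each record against the rule
Step 2: Record 109 has quantity = 1
Step 3: Since 1 < 8, the bonus should have been applied
Step 4: Correct value = 11, but claimed value = 1
Conclusion: Record 109 has the error.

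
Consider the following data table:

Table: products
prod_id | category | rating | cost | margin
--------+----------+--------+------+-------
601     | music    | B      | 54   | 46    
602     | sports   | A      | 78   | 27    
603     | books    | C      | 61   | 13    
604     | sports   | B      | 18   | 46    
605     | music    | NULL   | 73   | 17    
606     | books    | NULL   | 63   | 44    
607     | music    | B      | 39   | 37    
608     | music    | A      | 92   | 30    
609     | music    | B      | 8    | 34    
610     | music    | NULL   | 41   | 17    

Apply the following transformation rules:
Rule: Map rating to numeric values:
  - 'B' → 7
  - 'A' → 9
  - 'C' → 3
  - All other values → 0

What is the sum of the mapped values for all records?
49

Step 1: Apply mapping to each record
Step 2: Count by status:
  'B': 4 records × 7 = 28
  'A': 2 records × 9 = 18
  'C': 1 records × 3 = 3
Step 3: Sum all mapped values = 49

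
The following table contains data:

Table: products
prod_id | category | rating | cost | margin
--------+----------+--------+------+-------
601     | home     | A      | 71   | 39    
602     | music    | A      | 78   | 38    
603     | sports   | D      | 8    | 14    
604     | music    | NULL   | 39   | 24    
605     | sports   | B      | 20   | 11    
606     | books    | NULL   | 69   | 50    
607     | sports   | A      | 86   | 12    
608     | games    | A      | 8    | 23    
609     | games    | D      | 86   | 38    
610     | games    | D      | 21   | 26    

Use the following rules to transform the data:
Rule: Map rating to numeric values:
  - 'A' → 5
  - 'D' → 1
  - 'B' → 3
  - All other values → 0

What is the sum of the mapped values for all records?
26

Step 1: Apply mapping to each record
Step 2: Count by status:
  'A': 4 records × 5 = 20
  'D': 3 records × 1 = 3
  'B': 1 records × 3 = 3
Step 3: Sum all mapped values = 26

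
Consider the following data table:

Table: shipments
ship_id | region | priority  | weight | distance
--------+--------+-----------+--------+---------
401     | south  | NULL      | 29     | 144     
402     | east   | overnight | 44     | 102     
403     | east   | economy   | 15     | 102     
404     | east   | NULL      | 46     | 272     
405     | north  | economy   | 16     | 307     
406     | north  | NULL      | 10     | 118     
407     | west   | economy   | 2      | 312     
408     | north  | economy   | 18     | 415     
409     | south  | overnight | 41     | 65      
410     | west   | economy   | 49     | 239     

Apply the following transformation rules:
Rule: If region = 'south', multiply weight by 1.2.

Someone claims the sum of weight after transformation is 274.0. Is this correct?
No, the correct result is 284.0.

Step 1: Calculate the correct sum after transformation
Step 2: Apply multiplier 1.2 to records where region = 'south'
Step 3: Correct result = 284.0
Step 4: Claimed result = 274.0
Step 5: 284.0 ≠ 274.0
Conclusion: The claimed result is incorrect. The correct answer is 284.0.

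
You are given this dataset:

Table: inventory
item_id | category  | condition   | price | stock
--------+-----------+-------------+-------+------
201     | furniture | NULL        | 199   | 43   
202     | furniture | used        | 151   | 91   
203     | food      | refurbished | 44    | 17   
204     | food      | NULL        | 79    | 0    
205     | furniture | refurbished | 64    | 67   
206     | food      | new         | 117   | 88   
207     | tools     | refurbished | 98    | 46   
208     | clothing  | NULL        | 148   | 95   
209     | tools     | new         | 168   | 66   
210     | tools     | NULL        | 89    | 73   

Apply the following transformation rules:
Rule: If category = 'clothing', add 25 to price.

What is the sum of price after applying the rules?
1182

Step 1: Count records where category = 'clothing': 1
Step 2: Total bonus added: 1 × 25 = 25
Step 3: Original sum of price: 1157
Step 4: Final sum = 1157 + 25 = 1182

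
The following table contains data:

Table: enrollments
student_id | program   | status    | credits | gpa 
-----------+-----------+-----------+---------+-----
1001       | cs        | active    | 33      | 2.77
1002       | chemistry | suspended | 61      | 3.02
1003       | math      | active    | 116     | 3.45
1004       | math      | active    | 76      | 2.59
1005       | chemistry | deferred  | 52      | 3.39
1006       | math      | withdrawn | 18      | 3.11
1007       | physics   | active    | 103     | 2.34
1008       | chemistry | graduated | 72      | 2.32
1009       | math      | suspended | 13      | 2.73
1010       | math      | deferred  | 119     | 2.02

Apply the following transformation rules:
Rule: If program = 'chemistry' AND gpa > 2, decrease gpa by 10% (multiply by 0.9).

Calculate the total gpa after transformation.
26.87

Step 1: Find records where program = 'chemistry' AND gpa > 2
Step 2: 3 records match, summing to 8.73
Step 3: After multiplier: 8.73 × 0.9 = 7.86
Step 4: Unaffected records sum: 19.01
Step 5: Final sum = 7.86 + 19.01 = 26.87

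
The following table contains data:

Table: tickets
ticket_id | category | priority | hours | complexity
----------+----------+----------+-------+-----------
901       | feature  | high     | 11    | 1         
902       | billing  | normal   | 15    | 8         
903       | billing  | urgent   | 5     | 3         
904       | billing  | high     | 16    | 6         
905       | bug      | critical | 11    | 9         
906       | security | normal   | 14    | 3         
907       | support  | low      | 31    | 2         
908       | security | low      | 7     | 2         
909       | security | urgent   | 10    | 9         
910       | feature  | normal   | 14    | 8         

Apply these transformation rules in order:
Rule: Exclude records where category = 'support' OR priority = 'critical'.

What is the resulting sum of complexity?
40

Step 1: Find records where category = 'support' OR priority = 'critical'
Step 2: 2 records match, summing to 11
Step 3: Original sum: 51
Step 4: Remaining sum = 51 - 11 = 40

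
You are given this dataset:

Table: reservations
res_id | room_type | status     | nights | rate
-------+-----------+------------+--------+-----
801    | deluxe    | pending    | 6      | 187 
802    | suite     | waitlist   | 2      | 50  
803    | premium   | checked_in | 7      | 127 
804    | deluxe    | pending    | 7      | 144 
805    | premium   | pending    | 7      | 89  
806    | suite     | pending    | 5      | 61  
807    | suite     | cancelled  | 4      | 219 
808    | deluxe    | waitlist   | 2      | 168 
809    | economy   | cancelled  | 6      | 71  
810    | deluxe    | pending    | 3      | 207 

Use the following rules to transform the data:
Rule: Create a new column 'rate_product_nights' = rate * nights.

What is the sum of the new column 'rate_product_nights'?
6306

Step 1: For each record, compute rate * nights
Example calculations:
  187 * 6 = 1122
  50 * 2 = 100
  127 * 7 = 889
  ...
Step 2: Sum all derived values
Step 3: Total = 6306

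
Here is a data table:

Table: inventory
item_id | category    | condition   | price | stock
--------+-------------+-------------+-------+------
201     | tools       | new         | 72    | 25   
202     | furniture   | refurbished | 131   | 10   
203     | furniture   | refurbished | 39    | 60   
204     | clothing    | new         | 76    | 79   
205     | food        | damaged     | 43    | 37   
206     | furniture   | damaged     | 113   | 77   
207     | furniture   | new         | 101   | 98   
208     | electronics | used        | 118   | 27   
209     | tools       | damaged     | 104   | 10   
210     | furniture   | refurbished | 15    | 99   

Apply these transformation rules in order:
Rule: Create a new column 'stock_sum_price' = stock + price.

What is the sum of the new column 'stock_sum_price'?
1334

Step 1: For each record, compute stock + price
Example calculations:
  25 + 72 = 97
  10 + 131 = 141
  60 + 39 = 99
  ...
Step 2: Sum all derived values
Step 3: Total = 1334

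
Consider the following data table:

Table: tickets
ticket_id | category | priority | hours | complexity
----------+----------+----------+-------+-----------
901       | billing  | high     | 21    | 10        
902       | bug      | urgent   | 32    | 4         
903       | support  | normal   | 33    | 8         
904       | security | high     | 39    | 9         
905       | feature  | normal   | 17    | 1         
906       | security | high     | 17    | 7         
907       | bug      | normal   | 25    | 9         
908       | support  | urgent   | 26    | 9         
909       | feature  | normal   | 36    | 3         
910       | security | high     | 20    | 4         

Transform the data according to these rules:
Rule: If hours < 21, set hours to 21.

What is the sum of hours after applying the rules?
275

Step 1: 3 records have hours < 21
Step 2: These records originally summed to 54
Step 3: After setting to minimum: 3 × 21 = 63
Step 4: Unaffected records sum: 212
Step 5: Final sum = 63 + 212 = 275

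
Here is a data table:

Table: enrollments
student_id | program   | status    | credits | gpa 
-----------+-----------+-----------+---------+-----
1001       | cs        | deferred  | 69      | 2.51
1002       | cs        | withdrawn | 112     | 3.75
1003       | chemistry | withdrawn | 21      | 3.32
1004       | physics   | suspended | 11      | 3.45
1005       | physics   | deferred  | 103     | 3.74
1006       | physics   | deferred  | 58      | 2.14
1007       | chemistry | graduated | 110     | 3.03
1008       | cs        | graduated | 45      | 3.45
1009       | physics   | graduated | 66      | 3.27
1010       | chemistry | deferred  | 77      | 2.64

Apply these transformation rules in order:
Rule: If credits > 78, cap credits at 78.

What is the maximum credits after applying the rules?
78

Step 1: Original maximum credits = 112
Step 2: Apply cap at 78
Step 3: 3 records had credits > 78 and were capped
Step 4: Maximum after transformation = 78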